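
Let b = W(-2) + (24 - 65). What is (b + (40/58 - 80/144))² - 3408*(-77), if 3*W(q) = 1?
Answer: 17987955577/68121 ≈ 2.6406e+5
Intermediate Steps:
W(q) = ⅓ (W(q) = (⅓)*1 = ⅓)
b = -122/3 (b = ⅓ + (24 - 65) = ⅓ - 41 = -122/3 ≈ -40.667)
(b + (40/58 - 80/144))² - 3408*(-77) = (-122/3 + (40/58 - 80/144))² - 3408*(-77) = (-122/3 + (40*(1/58) - 80*1/144))² + 262416 = (-122/3 + (20/29 - 5/9))² + 262416 = (-122/3 + 35/261)² + 262416 = (-10579/261)² + 262416 = 111915241/68121 + 262416 = 17987955577/68121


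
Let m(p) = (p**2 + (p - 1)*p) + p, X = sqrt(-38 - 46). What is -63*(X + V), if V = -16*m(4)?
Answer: 32256 - 126*I*sqrt(21) ≈ 32256.0 - 577.4*I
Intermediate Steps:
X = 2*I*sqrt(21) (X = sqrt(-84) = 2*I*sqrt(21) ≈ 9.1651*I)
m(p) = p + p**2 + p*(-1 + p) (m(p) = (p**2 + (-1 + p)*p) + p = (p**2 + p*(-1 + p)) + p = p + p**2 + p*(-1 + p))
V = -512 (V = -32*4**2 = -32*16 = -16*32 = -512)
-63*(X + V) = -63*(2*I*sqrt(21) - 512) = -63*(-512 + 2*I*sqrt(21)) = 32256 - 126*I*sqrt(21)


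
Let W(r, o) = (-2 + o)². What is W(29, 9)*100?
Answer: 4900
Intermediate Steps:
W(29, 9)*100 = (-2 + 9)²*100 = 7²*100 = 49*100 = 4900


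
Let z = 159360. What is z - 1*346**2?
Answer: 39644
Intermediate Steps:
z - 1*346**2 = 159360 - 1*346**2 = 159360 - 1*119716 = 159360 - 119716 = 39644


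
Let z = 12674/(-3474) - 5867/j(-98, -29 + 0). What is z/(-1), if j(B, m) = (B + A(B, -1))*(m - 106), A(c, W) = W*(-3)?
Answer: 10162556/2475225 ≈ 4.1057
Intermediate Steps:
A(c, W) = -3*W
j(B, m) = (-106 + m)*(3 + B) (j(B, m) = (B - 3*(-1))*(m - 106) = (B + 3)*(-106 + m) = (3 + B)*(-106 + m) = (-106 + m)*(3 + B))
z = -10162556/2475225 (z = 12674/(-3474) - 5867/(-318 - 106*(-98) + 3*(-29 + 0) - 98*(-29 + 0)) = 12674*(-1/3474) - 5867/(-318 + 10388 + 3*(-29) - 98*(-29)) = -6337/1737 - 5867/(-318 + 10388 - 87 + 2842) = -6337/1737 - 5867/12825 = -10162556/2475225 ≈ -4.1057)
z/(-1) = -10162556/2475225/(-1) = -1*(-10162556/2475225) = 10162556/2475225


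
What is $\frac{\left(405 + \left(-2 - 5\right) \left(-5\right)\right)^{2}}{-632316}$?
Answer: $- \frac{48400}{158079} \approx -0.30618$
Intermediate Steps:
$\frac{\left(405 + \left(-2 - 5\right) \left(-5\right)\right)^{2}}{-632316} = \left(405 - -35\right)^{2} \left(- \frac{1}{632316}\right) = \left(405 + 35\right)^{2} \left(- \frac{1}{632316}\right) = 440^{2} \left(- \frac{1}{632316}\right) = 193600 \left(- \frac{1}{632316}\right) = - \frac{48400}{158079}$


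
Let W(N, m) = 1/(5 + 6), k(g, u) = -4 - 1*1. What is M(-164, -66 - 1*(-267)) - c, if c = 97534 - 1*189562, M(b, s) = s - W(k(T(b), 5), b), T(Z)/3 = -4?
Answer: 1014518/11 ≈ 92229.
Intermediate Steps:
T(Z) = -12 (T(Z) = 3*(-4) = -12)
k(g, u) = -5 (k(g, u) = -4 - 1 = -5)
W(N, m) = 1/11
M(b, s) = -1/11 + s (M(b, s) = s - 1*1/11 = s - 1/11 = -1/11 + s)
c = -92028 (c = 97534 - 189562 = -92028)
M(-164, -66 - 1*(-267)) - c = (-1/11 + (-66 - 1*(-267))) - 1*(-92028) = (-1/11 + (-66 + 267)) + 92028 = (-1/11 + 201) + 92028 = 2210/11 + 92028 = 1014518/11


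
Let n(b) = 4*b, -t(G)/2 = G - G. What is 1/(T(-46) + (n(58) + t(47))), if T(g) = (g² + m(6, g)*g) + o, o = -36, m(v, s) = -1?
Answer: 1/2358 ≈ 0.00042409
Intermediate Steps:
t(G) = 0 (t(G) = -2*(G - G) = -2*0 = 0)
T(g) = -36 + g² - g (T(g) = (g² - g) - 36 = -36 + g² - g)
1/(T(-46) + (n(58) + t(47))) = 1/((-36 + (-46)² - 1*(-46)) + (4*58 + 0)) = 1/((-36 + 2116 + 46) + (232 + 0)) = 1/(2126 + 232) = 1/2358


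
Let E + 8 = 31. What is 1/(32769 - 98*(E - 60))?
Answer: 1/36395 ≈ 2.7476e-5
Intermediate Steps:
E = 23 (E = -8 + 31 = 23)
1/(32769 - 98*(E - 60)) = 1/(32769 - 98*(23 - 60)) = 1/(32769 - 98*(-37)) = 1/(32769 + 3626) = 1/36395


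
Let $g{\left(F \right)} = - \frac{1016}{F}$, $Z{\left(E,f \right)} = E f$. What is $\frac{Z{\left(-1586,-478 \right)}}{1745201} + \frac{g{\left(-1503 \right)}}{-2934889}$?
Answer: $\frac{3344117360383820}{7698322740186567} \approx 0.4344$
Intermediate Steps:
$\frac{Z{\left(-1586,-478 \right)}}{1745201} + \frac{g{\left(-1503 \right)}}{-2934889} = \frac{\left(-1586\right) \left(-478\right)}{1745201} + \frac{\left(-1016\right) \frac{1}{-1503}}{-2934889} = 758108 \cdot \frac{1}{1745201} + \left(-1016\right) \left(- \frac{1}{1503}\right) \left(- \frac{1}{2934889}\right) = \frac{758108}{1745201} + \frac{1016}{1503} \left(- \frac{1}{2934889}\right) = \frac{758108}{1745201} - \frac{1016}{4411138167} = \frac{3344117360383820}{7698322740186567}$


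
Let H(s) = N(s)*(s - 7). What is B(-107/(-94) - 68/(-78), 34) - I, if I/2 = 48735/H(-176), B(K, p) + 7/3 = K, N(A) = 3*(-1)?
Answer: -13258355/74542 ≈ -177.86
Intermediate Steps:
N(A) = -3
H(s) = 21 - 3*s (H(s) = -3*(s - 7) = -3*(-7 + s) = 21 - 3*s)
B(K, p) = -7/3 + K
I = 10830/61 (I = 2*(48735/(21 - 3*(-176))) = 2*(48735/(21 + 528)) = 2*(48735/549) = 2*(48735*(1/549)) = 2*(5415/61) = 10830/61 ≈ 177.54)
B(-107/(-94) - 68/(-78), 34) - I = (-7/3 + (-107/(-94) - 68/(-78))) - 1*10830/61 = (-7/3 + (-107*(-1/94) - 68*(-1/78))) - 10830/61 = (-7/3 + (107/94 + 34/39)) - 10830/61 = (-7/3 + 7369/3666) - 10830/61 = -395/1222 - 10830/61 = -13258355/74542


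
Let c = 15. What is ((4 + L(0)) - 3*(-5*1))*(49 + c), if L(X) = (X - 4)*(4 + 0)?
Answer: 192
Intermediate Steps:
L(X) = -16 + 4*X (L(X) = (-4 + X)*4 = -16 + 4*X)
((4 + L(0)) - 3*(-5*1))*(49 + c) = ((4 + (-16 + 4*0)) - 3*(-5*1))*(49 + 15) = ((4 + (-16 + 0)) - (-15))*64 = ((4 - 16) - 3*(-5))*64 = (-12 + 15)*64 = 3*64 = 192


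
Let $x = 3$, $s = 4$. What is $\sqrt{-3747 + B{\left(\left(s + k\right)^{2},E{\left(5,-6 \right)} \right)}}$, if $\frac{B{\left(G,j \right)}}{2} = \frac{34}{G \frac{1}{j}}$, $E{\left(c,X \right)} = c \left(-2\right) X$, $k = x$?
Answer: $\frac{3 i \sqrt{19947}}{7} \approx 60.529 i$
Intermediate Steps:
$k = 3$
$E{\left(c,X \right)} = - 2 X c$ ($E{\left(c,X \right)} = - 2 c X = - 2 X c$)
$B{\left(G,j \right)} = \frac{68 j}{G}$ ($B{\left(G,j \right)} = 2 \frac{34}{G \frac{1}{j}} = 2 \cdot 34 \frac{j}{G} = 2 \frac{34 j}{G} = \frac{68 j}{G}$)
$\sqrt{-3747 + B{\left(\left(s + k\right)^{2},E{\left(5,-6 \right)} \right)}} = \sqrt{-3747 + \frac{68 \left(\left(-2\right) \left(-6\right) 5\right)}{\left(4 + 3\right)^{2}}} = \sqrt{-3747 + 68 \cdot 60 \frac{1}{7^{2}}} = \sqrt{-3747 + 68 \cdot 60 \cdot \frac{1}{49}} = \sqrt{-3747 + \frac{4080}{49}} = \sqrt{- \frac{179523}{49}} = \frac{3 i \sqrt{19947}}{7}$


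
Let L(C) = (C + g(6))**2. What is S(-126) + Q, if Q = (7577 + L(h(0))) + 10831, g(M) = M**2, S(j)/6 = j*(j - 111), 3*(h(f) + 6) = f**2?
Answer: 198480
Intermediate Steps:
h(f) = -6 + f**2/3
S(j) = 6*j*(-111 + j) (S(j) = 6*(j*(j - 111)) = 6*(j*(-111 + j)) = 6*j*(-111 + j))
L(C) = (36 + C)**2 (L(C) = (C + 6**2)**2 = (C + 36)**2 = (36 + C)**2)
Q = 19308 (Q = (7577 + (36 + (-6 + (1/3)*0**2))**2) + 10831 = (7577 + (36 + (-6 + (1/3)*0))**2) + 10831 = (7577 + (36 + (-6 + 0))**2) + 10831 = (7577 + (36 - 6)**2) + 10831 = (7577 + 30**2) + 10831 = (7577 + 900) + 10831 = 8477 + 10831 = 19308)
S(-126) + Q = 6*(-126)*(-111 - 126) + 19308 = 6*(-126)*(-237) + 19308 = 179172 + 19308 = 198480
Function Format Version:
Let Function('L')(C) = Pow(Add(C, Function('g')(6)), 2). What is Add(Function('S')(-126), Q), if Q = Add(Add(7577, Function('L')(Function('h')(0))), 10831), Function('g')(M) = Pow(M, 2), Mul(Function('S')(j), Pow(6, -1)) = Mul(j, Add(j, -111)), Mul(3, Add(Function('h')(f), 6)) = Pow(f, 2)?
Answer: 198480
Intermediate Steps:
Function('h')(f) = Add(-6, Mul(Rational(1, 3), Pow(f, 2)))
Function('S')(j) = Mul(6, j, Add(-111, j)) (Function('S')(j) = Mul(6, Mul(j, Add(j, -111))) = Mul(6, Mul(j, Add(-111, j))) = Mul(6, j, Add(-111, j)))
Function('L')(C) = Pow(Add(36, C), 2) (Function('L')(C) = Pow(Add(C, Pow(6, 2)), 2) = Pow(Add(C, 36), 2) = Pow(Add(36, C), 2))
Q = 19308 (Q = Add(Add(7577, Pow(Add(36, Add(-6, Mul(Rational(1, 3), Pow(0, 2)))), 2)), 10831) = Add(Add(7577, Pow(Add(36, Add(-6, Mul(Rational(1, 3), 0))), 2)), 10831) = Add(Add(7577, Pow(Add(36, Add(-6, 0)), 2)), 10831) = Add(Add(7577, Pow(Add(36, -6), 2)), 10831) = Add(Add(7577, Pow(30, 2)), 10831) = Add(Add(7577, 900), 10831) = Add(8477, 10831) = 19308)
Add(Function('S')(-126), Q) = Add(Mul(6, -126, Add(-111, -126)), 19308) = Add(Mul(6, -126, -237), 19308) = Add(179172, 19308) = 198480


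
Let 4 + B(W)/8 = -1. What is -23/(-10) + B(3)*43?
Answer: -17177/10 ≈ -1717.7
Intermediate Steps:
B(W) = -40 (B(W) = -32 + 8*(-1) = -32 - 8 = -40)
-23/(-10) + B(3)*43 = -23/(-10) - 40*43 = -23*(-⅒) - 1720 = 23/10 - 1720 = -17177/10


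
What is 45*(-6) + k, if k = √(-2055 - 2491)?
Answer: -270 + I*√4546 ≈ -270.0 + 67.424*I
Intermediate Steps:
k = I*√4546 (k = √(-4546) = I*√4546 ≈ 67.424*I)
45*(-6) + k = 45*(-6) + I*√4546 = -270 + I*√4546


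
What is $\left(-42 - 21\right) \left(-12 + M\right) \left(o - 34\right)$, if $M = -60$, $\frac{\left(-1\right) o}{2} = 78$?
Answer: $-861840$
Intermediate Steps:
$o = -156$ ($o = \left(-2\right) 78 = -156$)
$\left(-42 - 21\right) \left(-12 + M\right) \left(o - 34\right) = \left(-42 - 21\right) \left(-12 - 60\right) \left(-156 - 34\right) = - 63 \left(\left(-72\right) \left(-190\right)\right) = \left(-63\right) 13680 = -861840$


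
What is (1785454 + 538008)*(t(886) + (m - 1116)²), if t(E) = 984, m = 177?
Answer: 2050931524710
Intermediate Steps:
(1785454 + 538008)*(t(886) + (m - 1116)²) = (1785454 + 538008)*(984 + (177 - 1116)²) = 2323462*(984 + (-939)²) = 2323462*(984 + 881721) = 2323462*882705 = 2050931524710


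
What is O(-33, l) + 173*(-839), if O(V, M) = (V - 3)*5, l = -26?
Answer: -145327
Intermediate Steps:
O(V, M) = -15 + 5*V (O(V, M) = (-3 + V)*5 = -15 + 5*V)
O(-33, l) + 173*(-839) = (-15 + 5*(-33)) + 173*(-839) = (-15 - 165) - 145147 = -180 - 145147 = -145327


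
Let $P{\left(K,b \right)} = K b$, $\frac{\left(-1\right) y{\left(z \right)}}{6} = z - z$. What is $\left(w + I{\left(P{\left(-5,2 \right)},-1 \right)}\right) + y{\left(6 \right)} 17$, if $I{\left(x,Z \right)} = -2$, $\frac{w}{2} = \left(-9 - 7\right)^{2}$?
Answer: $510$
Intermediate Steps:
$y{\left(z \right)} = 0$ ($y{\left(z \right)} = - 6 \left(z - z\right) = \left(-6\right) 0 = 0$)
$w = 512$ ($w = 2 \left(-9 - 7\right)^{2} = 2 \left(-16\right)^{2} = 2 \cdot 256 = 512$)
$\left(w + I{\left(P{\left(-5,2 \right)},-1 \right)}\right) + y{\left(6 \right)} 17 = \left(512 - 2\right) + 0 \cdot 17 = 510 + 0 = 510$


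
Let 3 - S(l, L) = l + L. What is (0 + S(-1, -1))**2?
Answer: 25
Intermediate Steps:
S(l, L) = 3 - L - l (S(l, L) = 3 - (l + L) = 3 - (L + l) = 3 + (-L - l) = 3 - L - l)
(0 + S(-1, -1))**2 = (0 + (3 - 1*(-1) - 1*(-1)))**2 = (0 + (3 + 1 + 1))**2 = (0 + 5)**2 = 5**2 = 25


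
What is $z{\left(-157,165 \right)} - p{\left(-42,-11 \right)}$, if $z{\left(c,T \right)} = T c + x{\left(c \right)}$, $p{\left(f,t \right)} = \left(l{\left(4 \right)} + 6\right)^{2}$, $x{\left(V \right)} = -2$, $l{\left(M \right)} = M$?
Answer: $-26007$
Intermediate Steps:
$p{\left(f,t \right)} = 100$ ($p{\left(f,t \right)} = \left(4 + 6\right)^{2} = 10^{2} = 100$)
$z{\left(c,T \right)} = -2 + T c$ ($z{\left(c,T \right)} = T c - 2 = -2 + T c$)
$z{\left(-157,165 \right)} - p{\left(-42,-11 \right)} = \left(-2 + 165 \left(-157\right)\right) - 100 = \left(-2 - 25905\right) - 100 = -25907 - 100 = -26007$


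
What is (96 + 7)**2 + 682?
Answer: 11291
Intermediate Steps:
(96 + 7)**2 + 682 = 103**2 + 682 = 10609 + 682 = 11291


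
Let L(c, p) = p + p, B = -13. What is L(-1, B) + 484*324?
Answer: 156790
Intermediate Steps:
L(c, p) = 2*p
L(-1, B) + 484*324 = 2*(-13) + 484*324 = -26 + 156816 = 156790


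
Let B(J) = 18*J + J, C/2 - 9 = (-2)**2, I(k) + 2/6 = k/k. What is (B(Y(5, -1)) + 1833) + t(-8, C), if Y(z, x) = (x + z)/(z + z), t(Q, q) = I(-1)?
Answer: 27619/15 ≈ 1841.3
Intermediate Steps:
I(k) = 2/3 (I(k) = -1/3 + k/k = -1/3 + 1 = 2/3)
C = 26 (C = 18 + 2*(-2)**2 = 18 + 2*4 = 18 + 8 = 26)
t(Q, q) = 2/3
Y(z, x) = (x + z)/(2*z) (Y(z, x) = (x + z)/((2*z)) = (x + z)*(1/(2*z)) = (x + z)/(2*z))
B(J) = 19*J
(B(Y(5, -1)) + 1833) + t(-8, C) = (19*((1/2)*(-1 + 5)/5) + 1833) + 2/3 = (19*((1/2)*(1/5)*4) + 1833) + 2/3 = (19*(2/5) + 1833) + 2/3 = (38/5 + 1833) + 2/3 = 9203/5 + 2/3 = 27619/15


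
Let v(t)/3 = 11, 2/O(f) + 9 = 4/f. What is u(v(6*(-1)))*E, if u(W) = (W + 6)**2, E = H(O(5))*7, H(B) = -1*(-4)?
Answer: 42588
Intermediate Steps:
O(f) = 2/(-9 + 4/f)
H(B) = 4
v(t) = 33 (v(t) = 3*11 = 33)
E = 28 (E = 4*7 = 28)
u(W) = (6 + W)**2
u(v(6*(-1)))*E = (6 + 33)**2*28 = 39**2*28 = 1521*28 = 42588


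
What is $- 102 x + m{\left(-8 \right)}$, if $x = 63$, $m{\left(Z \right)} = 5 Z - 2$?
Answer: $-6468$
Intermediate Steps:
$m{\left(Z \right)} = -2 + 5 Z$
$- 102 x + m{\left(-8 \right)} = \left(-102\right) 63 + \left(-2 + 5 \left(-8\right)\right) = -6426 - 42 = -6468$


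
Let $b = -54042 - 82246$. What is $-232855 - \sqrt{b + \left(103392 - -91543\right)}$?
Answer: $-232855 - \sqrt{58647} \approx -2.331 \cdot 10^{5}$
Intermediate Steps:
$b = -136288$ ($b = -54042 - 82246 = -136288$)
$-232855 - \sqrt{b + \left(103392 - -91543\right)} = -232855 - \sqrt{-136288 + \left(103392 - -91543\right)} = -232855 - \sqrt{-136288 + \left(103392 + 91543\right)} = -232855 - \sqrt{-136288 + 194935} = -232855 - \sqrt{58647}$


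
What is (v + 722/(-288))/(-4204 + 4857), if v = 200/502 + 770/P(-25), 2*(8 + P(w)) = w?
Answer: -58786411/967683312 ≈ -0.060750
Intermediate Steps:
P(w) = -8 + w/2
v = -382440/10291 (v = 200/502 + 770/(-8 + (1/2)*(-25)) = 200*(1/502) + 770/(-8 - 25/2) = 100/251 + 770/(-41/2) = 100/251 + 770*(-2/41) = 100/251 - 1540/41 = -382440/10291 ≈ -37.163)
(v + 722/(-288))/(-4204 + 4857) = (-382440/10291 + 722/(-288))/(-4204 + 4857) = (-382440/10291 + 722*(-1/288))/653 = (-382440/10291 - 361/144)*(1/653) = -58786411/1481904*1/653 = -58786411/967683312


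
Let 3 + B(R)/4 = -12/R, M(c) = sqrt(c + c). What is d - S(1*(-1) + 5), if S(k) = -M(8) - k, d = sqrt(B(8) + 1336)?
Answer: 8 + sqrt(1318) ≈ 44.304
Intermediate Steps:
M(c) = sqrt(2)*sqrt(c) (M(c) = sqrt(2*c) = sqrt(2)*sqrt(c))
B(R) = -12 - 48/R (B(R) = -12 + 4*(-12/R) = -12 - 48/R)
d = sqrt(1318) (d = sqrt((-12 - 48/8) + 1336) = sqrt((-12 - 48*1/8) + 1336) = sqrt((-12 - 6) + 1336) = sqrt(-18 + 1336) = sqrt(1318) ≈ 36.304)
S(k) = -4 - k (S(k) = -sqrt(2)*sqrt(8) - k = -sqrt(2)*2*sqrt(2) - k = -1*4 - k = -4 - k)
d - S(1*(-1) + 5) = sqrt(1318) - (-4 - (1*(-1) + 5)) = sqrt(1318) - (-4 - (-1 + 5)) = sqrt(1318) - (-4 - 1*4) = sqrt(1318) - (-4 - 4) = sqrt(1318) - 1*(-8) = sqrt(1318) + 8 = 8 + sqrt(1318)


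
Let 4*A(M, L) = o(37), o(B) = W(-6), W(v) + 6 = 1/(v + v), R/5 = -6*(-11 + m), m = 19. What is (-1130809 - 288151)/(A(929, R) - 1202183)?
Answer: 68110080/57704857 ≈ 1.1803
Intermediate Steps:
R = -240 (R = 5*(-6*(-11 + 19)) = 5*(-6*8) = 5*(-48) = -240)
W(v) = -6 + 1/(2*v) (W(v) = -6 + 1/(v + v) = -6 + 1/(2*v))
o(B) = -73/12 (o(B) = -6 + (½)/(-6) = -6 + (½)*(-⅙) = -6 - 1/12 = -73/12)
A(M, L) = -73/48 (A(M, L) = (¼)*(-73/12) = -73/48)
(-1130809 - 288151)/(A(929, R) - 1202183) = (-1130809 - 288151)/(-73/48 - 1202183) = -1418960/(-57704857/48) = -1418960*(-48/57704857) = 68110080/57704857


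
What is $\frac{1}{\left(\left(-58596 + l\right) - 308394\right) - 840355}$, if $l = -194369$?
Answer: $- \frac{1}{1401714} \approx -7.1341 \cdot 10^{-7}$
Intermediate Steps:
$\frac{1}{\left(\left(-58596 + l\right) - 308394\right) - 840355} = \frac{1}{\left(\left(-58596 - 194369\right) - 308394\right) - 840355} = \frac{1}{\left(-252965 - 308394\right) - 840355} = \frac{1}{-561359 - 840355} = \frac{1}{-1401714} = - \frac{1}{1401714}$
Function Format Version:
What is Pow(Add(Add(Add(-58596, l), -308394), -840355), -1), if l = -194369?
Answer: Rational(-1, 1401714) ≈ -7.1341e-7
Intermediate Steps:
Pow(Add(Add(Add(-58596, l), -308394), -840355), -1) = Pow(Add(Add(Add(-58596, -194369), -308394), -840355), -1) = Pow(Add(Add(-252965, -308394), -840355), -1) = Pow(Add(-561359, -840355), -1) = Pow(-1401714, -1) = Rational(-1, 1401714)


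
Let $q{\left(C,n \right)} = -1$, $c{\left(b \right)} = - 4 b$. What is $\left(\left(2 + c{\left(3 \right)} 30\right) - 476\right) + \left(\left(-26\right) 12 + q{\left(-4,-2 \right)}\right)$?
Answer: $-1147$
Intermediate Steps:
$\left(\left(2 + c{\left(3 \right)} 30\right) - 476\right) + \left(\left(-26\right) 12 + q{\left(-4,-2 \right)}\right) = \left(\left(2 + \left(-4\right) 3 \cdot 30\right) - 476\right) - 313 = \left(\left(2 - 360\right) - 476\right) - 313 = \left(-358 - 476\right) - 313 = -834 - 313 = -1147$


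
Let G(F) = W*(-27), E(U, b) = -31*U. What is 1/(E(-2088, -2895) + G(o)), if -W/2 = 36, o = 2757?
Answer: 1/66672 ≈ 1.4999e-5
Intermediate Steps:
W = -72 (W = -2*36 = -72)
G(F) = 1944 (G(F) = -72*(-27) = 1944)
1/(E(-2088, -2895) + G(o)) = 1/(-31*(-2088) + 1944) = 1/(64728 + 1944) = 1/66672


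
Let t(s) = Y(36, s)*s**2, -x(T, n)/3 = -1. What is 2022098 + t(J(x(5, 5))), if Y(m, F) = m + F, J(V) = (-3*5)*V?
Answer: 2003873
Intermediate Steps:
x(T, n) = 3 (x(T, n) = -3*(-1) = 3)
J(V) = -15*V
Y(m, F) = F + m
t(s) = s**2*(36 + s) (t(s) = (s + 36)*s**2 = (36 + s)*s**2 = s**2*(36 + s))
2022098 + t(J(x(5, 5))) = 2022098 + (-15*3)**2*(36 - 15*3) = 2022098 + (-45)**2*(36 - 45) = 2022098 + 2025*(-9) = 2022098 - 18225 = 2003873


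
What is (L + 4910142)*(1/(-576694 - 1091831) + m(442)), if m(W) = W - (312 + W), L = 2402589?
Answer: -1268953349582177/556175 ≈ -2.2816e+9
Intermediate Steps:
m(W) = -312 (m(W) = W + (-312 - W) = -312)
(L + 4910142)*(1/(-576694 - 1091831) + m(442)) = (2402589 + 4910142)*(1/(-576694 - 1091831) - 312) = 7312731*(1/(-1668525) - 312) = 7312731*(-1/1668525 - 312) = 7312731*(-520579801/1668525) = -1268953349582177/556175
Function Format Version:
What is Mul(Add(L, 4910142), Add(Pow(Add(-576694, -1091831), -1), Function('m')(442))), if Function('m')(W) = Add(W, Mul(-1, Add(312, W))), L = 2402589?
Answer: Rational(-1268953349582177, 556175) ≈ -2.2816e+9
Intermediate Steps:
Function('m')(W) = -312 (Function('m')(W) = Add(W, Add(-312, Mul(-1, W))) = -312)
Mul(Add(L, 4910142), Add(Pow(Add(-576694, -1091831), -1), Function('m')(442))) = Mul(Add(2402589, 4910142), Add(Pow(Add(-576694, -1091831), -1), -312)) = Mul(7312731, Add(Pow(-1668525, -1), -312)) = Mul(7312731, Add(Rational(-1, 1668525), -312)) = Mul(7312731, Rational(-520579801, 1668525)) = Rational(-1268953349582177, 556175)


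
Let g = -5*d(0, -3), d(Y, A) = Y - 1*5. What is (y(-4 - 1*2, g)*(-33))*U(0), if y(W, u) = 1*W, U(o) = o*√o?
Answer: 0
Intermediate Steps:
d(Y, A) = -5 + Y (d(Y, A) = Y - 5 = -5 + Y)
U(o) = o^(3/2)
g = 25 (g = -5*(-5 + 0) = -5*(-5) = 25)
y(W, u) = W
(y(-4 - 1*2, g)*(-33))*U(0) = ((-4 - 1*2)*(-33))*0^(3/2) = ((-4 - 2)*(-33))*0 = -6*(-33)*0 = 198*0 = 0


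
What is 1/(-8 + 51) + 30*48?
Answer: 61921/43 ≈ 1440.0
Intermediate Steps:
1/(-8 + 51) + 30*48 = 1/43 + 1440 = 61921/43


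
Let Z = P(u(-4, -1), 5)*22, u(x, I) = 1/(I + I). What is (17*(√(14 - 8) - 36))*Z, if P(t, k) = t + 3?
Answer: -33660 + 935*√6 ≈ -31370.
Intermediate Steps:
u(x, I) = 1/(2*I)
P(t, k) = 3 + t
Z = 55 (Z = (3 + (½)/(-1))*22 = (3 + (½)*(-1))*22 = (3 - ½)*22 = (5/2)*22 = 55)
(17*(√(14 - 8) - 36))*Z = (17*(√(14 - 8) - 36))*55 = (17*(√6 - 36))*55 = (17*(-36 + √6))*55 = (-612 + 17*√6)*55 = -33660 + 935*√6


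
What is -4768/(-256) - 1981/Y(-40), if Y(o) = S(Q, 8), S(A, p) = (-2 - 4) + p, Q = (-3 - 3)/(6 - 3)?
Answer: -7775/8 ≈ -971.88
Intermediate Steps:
Q = -2 (Q = -6/3 = -6*⅓ = -2)
S(A, p) = -6 + p
Y(o) = 2 (Y(o) = -6 + 8 = 2)
-4768/(-256) - 1981/Y(-40) = -4768/(-256) - 1981/2 = -4768*(-1/256) - 1981*½ = 149/8 - 1981/2 = -7775/8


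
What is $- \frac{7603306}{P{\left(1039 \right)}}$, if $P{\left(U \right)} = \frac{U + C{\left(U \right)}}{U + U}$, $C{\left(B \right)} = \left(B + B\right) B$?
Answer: $- \frac{15206612}{2079} \approx -7314.4$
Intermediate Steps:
$C{\left(B \right)} = 2 B^{2}$ ($C{\left(B \right)} = 2 B B = 2 B^{2}$)
$P{\left(U \right)} = \frac{U + 2 U^{2}}{2 U}$ ($P{\left(U \right)} = \frac{U + 2 U^{2}}{U + U} = \frac{U + 2 U^{2}}{2 U}$)
$- \frac{7603306}{P{\left(1039 \right)}} = - \frac{7603306}{\frac{1}{2} + 1039} = - \frac{7603306}{\frac{2079}{2}} = \left(-7603306\right) \frac{2}{2079} = - \frac{15206612}{2079}$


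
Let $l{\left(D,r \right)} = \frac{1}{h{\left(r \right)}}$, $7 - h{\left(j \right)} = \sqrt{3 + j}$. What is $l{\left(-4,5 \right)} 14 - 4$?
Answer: $- \frac{66}{41} + \frac{28 \sqrt{2}}{41} \approx -0.64395$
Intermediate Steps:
$h{\left(j \right)} = 7 - \sqrt{3 + j}$
$l{\left(D,r \right)} = \frac{1}{7 - \sqrt{3 + r}}$
$l{\left(-4,5 \right)} 14 - 4 = - \frac{1}{-7 + \sqrt{3 + 5}} \cdot 14 - 4 = - \frac{1}{-7 + \sqrt{8}} \cdot 14 - 4 = - \frac{1}{-7 + 2 \sqrt{2}} \cdot 14 - 4 = - \frac{14}{-7 + 2 \sqrt{2}} - 4 = -4 - \frac{14}{-7 + 2 \sqrt{2}}$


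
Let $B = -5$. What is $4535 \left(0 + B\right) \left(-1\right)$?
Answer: $22675$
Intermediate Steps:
$4535 \left(0 + B\right) \left(-1\right) = 4535 \left(0 - 5\right) \left(-1\right) = 4535 \left(\left(-5\right) \left(-1\right)\right) = 4535 \cdot 5 = 22675$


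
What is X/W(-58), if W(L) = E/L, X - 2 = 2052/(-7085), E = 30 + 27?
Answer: -702844/403845 ≈ -1.7404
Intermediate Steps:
E = 57
X = 12118/7085 (X = 2 + 2052/(-7085) = 2 + 2052*(-1/7085) = 2 - 2052/7085 = 12118/7085 ≈ 1.7104)
W(L) = 57/L
X/W(-58) = 12118/(7085*((57/(-58)))) = 12118/(7085*((57*(-1/58)))) = 12118/(7085*(-57/58)) = (12118/7085)*(-58/57) = -702844/403845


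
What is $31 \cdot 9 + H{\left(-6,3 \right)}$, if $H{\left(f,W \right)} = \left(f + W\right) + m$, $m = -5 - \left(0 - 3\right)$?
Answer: $274$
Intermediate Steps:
$m = -2$ ($m = -5 - \left(0 - 3\right) = -5 - -3 = -5 + 3 = -2$)
$H{\left(f,W \right)} = -2 + W + f$ ($H{\left(f,W \right)} = \left(f + W\right) - 2 = \left(W + f\right) - 2 = -2 + W + f$)
$31 \cdot 9 + H{\left(-6,3 \right)} = 31 \cdot 9 - 5 = 279 - 5 = 274$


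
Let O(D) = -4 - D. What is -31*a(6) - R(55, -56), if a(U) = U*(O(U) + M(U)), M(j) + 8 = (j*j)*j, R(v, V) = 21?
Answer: -36849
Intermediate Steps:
M(j) = -8 + j³ (M(j) = -8 + (j*j)*j = -8 + j²*j = -8 + j³)
a(U) = U*(-12 + U³ - U) (a(U) = U*((-4 - U) + (-8 + U³)) = U*(-12 + U³ - U))
-31*a(6) - R(55, -56) = -186*(-12 + 6³ - 1*6) - 1*21 = -186*(-12 + 216 - 6) - 21 = -186*198 - 21 = -31*1188 - 21 = -36828 - 21 = -36849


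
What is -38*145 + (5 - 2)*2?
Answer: -5504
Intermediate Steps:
-38*145 + (5 - 2)*2 = -5510 + 3*2 = -5510 + 6 = -5504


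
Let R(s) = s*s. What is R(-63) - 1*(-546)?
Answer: 4515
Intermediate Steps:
R(s) = s²
R(-63) - 1*(-546) = (-63)² - 1*(-546) = 3969 + 546 = 4515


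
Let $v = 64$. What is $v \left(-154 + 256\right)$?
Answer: $6528$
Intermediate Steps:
$v \left(-154 + 256\right) = 64 \left(-154 + 256\right) = 64 \cdot 102 = 6528$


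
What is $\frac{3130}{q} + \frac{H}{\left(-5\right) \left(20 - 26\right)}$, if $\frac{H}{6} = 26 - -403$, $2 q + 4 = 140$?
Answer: $\frac{22411}{170} \approx 131.83$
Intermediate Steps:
$q = 68$ ($q = -2 + \frac{1}{2} \cdot 140 = -2 + 70 = 68$)
$H = 2574$ ($H = 6 \left(26 - -403\right) = 6 \left(26 + 403\right) = 6 \cdot 429 = 2574$)
$\frac{3130}{q} + \frac{H}{\left(-5\right) \left(20 - 26\right)} = \frac{3130}{68} + \frac{2574}{\left(-5\right) \left(20 - 26\right)} = 3130 \cdot \frac{1}{68} + \frac{2574}{\left(-5\right) \left(-6\right)} = \frac{1565}{34} + \frac{2574}{30} = \frac{1565}{34} + 2574 \cdot \frac{1}{30} = \frac{1565}{34} + \frac{429}{5} = \frac{22411}{170}$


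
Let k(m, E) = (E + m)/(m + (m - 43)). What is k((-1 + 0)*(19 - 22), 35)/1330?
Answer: -1/1295 ≈ -0.00077220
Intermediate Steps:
k(m, E) = (E + m)/(-43 + 2*m) (k(m, E) = (E + m)/(m + (-43 + m)) = (E + m)/(-43 + 2*m))
k((-1 + 0)*(19 - 22), 35)/1330 = ((35 + (-1 + 0)*(19 - 22))/(-43 + 2*((-1 + 0)*(19 - 22))))/1330 = ((35 - 1*(-3))/(-43 + 2*(-1*(-3))))*(1/1330) = ((35 + 3)/(-43 + 2*3))*(1/1330) = (38/(-43 + 6))*(1/1330) = (38/(-37))*(1/1330) = -1/37*38*(1/1330) = -38/37*1/1330 = -1/1295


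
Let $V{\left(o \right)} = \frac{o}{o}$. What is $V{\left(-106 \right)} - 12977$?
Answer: $-12976$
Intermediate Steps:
$V{\left(o \right)} = 1$
$V{\left(-106 \right)} - 12977 = 1 - 12977 = -12976$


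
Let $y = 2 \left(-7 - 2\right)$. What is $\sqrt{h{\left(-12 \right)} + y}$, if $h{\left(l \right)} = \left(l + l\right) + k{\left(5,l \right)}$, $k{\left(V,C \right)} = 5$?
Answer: $i \sqrt{37} \approx 6.0828 i$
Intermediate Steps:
$y = -18$ ($y = 2 \left(-9\right) = -18$)
$h{\left(l \right)} = 5 + 2 l$ ($h{\left(l \right)} = \left(l + l\right) + 5 = 2 l + 5 = 5 + 2 l$)
$\sqrt{h{\left(-12 \right)} + y} = \sqrt{\left(5 + 2 \left(-12\right)\right) - 18} = \sqrt{\left(5 - 24\right) - 18} = \sqrt{-19 - 18} = \sqrt{-37} = i \sqrt{37}$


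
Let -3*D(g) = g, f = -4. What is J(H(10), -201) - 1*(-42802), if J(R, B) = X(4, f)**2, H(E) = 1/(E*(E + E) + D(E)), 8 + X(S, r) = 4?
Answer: 42818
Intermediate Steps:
D(g) = -g/3
X(S, r) = -4 (X(S, r) = -8 + 4 = -4)
H(E) = 1/(2*E**2 - E/3) (H(E) = 1/(E*(E + E) - E/3) = 1/(E*(2*E) - E/3) = 1/(2*E**2 - E/3))
J(R, B) = 16 (J(R, B) = (-4)**2 = 16)
J(H(10), -201) - 1*(-42802) = 16 - 1*(-42802) = 16 + 42802 = 42818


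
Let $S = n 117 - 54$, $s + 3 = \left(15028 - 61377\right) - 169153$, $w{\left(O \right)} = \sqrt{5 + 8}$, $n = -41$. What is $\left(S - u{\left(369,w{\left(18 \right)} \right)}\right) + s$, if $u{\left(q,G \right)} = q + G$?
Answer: $-220725 - \sqrt{13} \approx -2.2073 \cdot 10^{5}$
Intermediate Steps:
$w{\left(O \right)} = \sqrt{13}$
$u{\left(q,G \right)} = G + q$
$s = -215505$ ($s = -3 + \left(\left(15028 - 61377\right) - 169153\right) = -3 - 215502 = -215505$)
$S = -4851$ ($S = \left(-41\right) 117 - 54 = -4797 - 54 = -4851$)
$\left(S - u{\left(369,w{\left(18 \right)} \right)}\right) + s = \left(-4851 - \left(\sqrt{13} + 369\right)\right) - 215505 = \left(-4851 - \left(369 + \sqrt{13}\right)\right) - 215505 = \left(-5220 - \sqrt{13}\right) - 215505 = -220725 - \sqrt{13}$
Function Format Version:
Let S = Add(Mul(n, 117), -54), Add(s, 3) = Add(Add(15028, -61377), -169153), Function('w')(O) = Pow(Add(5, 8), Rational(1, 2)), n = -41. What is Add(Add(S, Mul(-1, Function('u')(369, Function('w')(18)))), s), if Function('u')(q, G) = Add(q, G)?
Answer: Add(-220725, Mul(-1, Pow(13, Rational(1, 2)))) ≈ -2.2073e+5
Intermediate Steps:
Function('w')(O) = Pow(13, Rational(1, 2))
Function('u')(q, G) = Add(G, q)
s = -215505 (s = Add(-3, Add(Add(15028, -61377), -169153)) = Add(-3, Add(-46349, -169153)) = Add(-3, -215502) = -215505)
S = -4851 (S = Add(Mul(-41, 117), -54) = Add(-4797, -54) = -4851)
Add(Add(S, Mul(-1, Function('u')(369, Function('w')(18)))), s) = Add(Add(-4851, Mul(-1, Add(Pow(13, Rational(1, 2)), 369))), -215505) = Add(Add(-4851, Mul(-1, Add(369, Pow(13, Rational(1, 2))))), -215505) = Add(Add(-4851, Add(-369, Mul(-1, Pow(13, Rational(1, 2))))), -215505) = Add(Add(-5220, Mul(-1, Pow(13, Rational(1, 2)))), -215505) = Add(-220725, Mul(-1, Pow(13, Rational(1, 2))))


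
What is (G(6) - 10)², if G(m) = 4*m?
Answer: 196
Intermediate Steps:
(G(6) - 10)² = (4*6 - 10)² = (24 - 10)² = 14² = 196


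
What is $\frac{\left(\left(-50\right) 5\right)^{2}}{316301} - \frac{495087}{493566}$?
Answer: $- \frac{41916212729}{52038473122} \approx -0.80548$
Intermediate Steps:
$\frac{\left(\left(-50\right) 5\right)^{2}}{316301} - \frac{495087}{493566} = \left(-250\right)^{2} \cdot \frac{1}{316301} - \frac{165029}{164522} = 62500 \cdot \frac{1}{316301} - \frac{165029}{164522} = \frac{62500}{316301} - \frac{165029}{164522} = - \frac{41916212729}{52038473122}$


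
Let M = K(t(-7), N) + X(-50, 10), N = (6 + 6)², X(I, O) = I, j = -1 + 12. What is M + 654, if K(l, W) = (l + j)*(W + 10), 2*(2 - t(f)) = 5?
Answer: 2221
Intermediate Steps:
j = 11
t(f) = -½ (t(f) = 2 - ½*5 = 2 - 5/2 = -½)
N = 144 (N = 12² = 144)
K(l, W) = (10 + W)*(11 + l) (K(l, W) = (l + 11)*(W + 10) = (11 + l)*(10 + W) = (10 + W)*(11 + l))
M = 1567 (M = (110 + 10*(-½) + 11*144 + 144*(-½)) - 50 = (110 - 5 + 1584 - 72) - 50 = 1617 - 50 = 1567)
M + 654 = 1567 + 654 = 2221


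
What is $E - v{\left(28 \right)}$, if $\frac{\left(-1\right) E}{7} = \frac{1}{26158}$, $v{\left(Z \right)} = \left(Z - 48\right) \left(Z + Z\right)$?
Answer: $\frac{29296953}{26158} \approx 1120.0$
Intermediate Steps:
$v{\left(Z \right)} = 2 Z \left(-48 + Z\right)$ ($v{\left(Z \right)} = \left(-48 + Z\right) 2 Z = 2 Z \left(-48 + Z\right)$)
$E = - \frac{7}{26158} \approx -0.0002676$
$E - v{\left(28 \right)} = - \frac{7}{26158} - 2 \cdot 28 \left(-48 + 28\right) = - \frac{7}{26158} - 2 \cdot 28 \left(-20\right) = - \frac{7}{26158} - -1120 = - \frac{7}{26158} + 1120 = \frac{29296953}{26158}$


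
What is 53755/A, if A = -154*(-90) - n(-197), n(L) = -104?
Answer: 53755/13964 ≈ 3.8495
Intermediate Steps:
A = 13964 (A = -154*(-90) - 1*(-104) = 13860 + 104 = 13964)
53755/A = 53755/13964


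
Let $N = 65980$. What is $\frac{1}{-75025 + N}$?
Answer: $- \frac{1}{9045} \approx -0.00011056$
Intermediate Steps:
$\frac{1}{-75025 + N} = \frac{1}{-75025 + 65980} = \frac{1}{-9045} = - \frac{1}{9045}$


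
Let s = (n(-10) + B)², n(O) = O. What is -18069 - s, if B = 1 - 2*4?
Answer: -18358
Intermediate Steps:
B = -7 (B = 1 - 8 = -7)
s = 289 (s = (-10 - 7)² = (-17)² = 289)
-18069 - s = -18069 - 1*289 = -18069 - 289 = -18358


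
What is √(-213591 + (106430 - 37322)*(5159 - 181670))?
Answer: I*√12198535779 ≈ 1.1045e+5*I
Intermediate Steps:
√(-213591 + (106430 - 37322)*(5159 - 181670)) = √(-213591 + 69108*(-176511)) = √(-213591 - 12198322188) = √(-12198535779) = I*√12198535779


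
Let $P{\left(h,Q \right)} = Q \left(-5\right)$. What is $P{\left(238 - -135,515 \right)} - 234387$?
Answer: $-236962$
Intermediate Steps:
$P{\left(h,Q \right)} = - 5 Q$
$P{\left(238 - -135,515 \right)} - 234387 = \left(-5\right) 515 - 234387 = -2575 - 234387 = -236962$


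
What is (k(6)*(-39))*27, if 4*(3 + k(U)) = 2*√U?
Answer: 3159 - 1053*√6/2 ≈ 1869.3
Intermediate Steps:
k(U) = -3 + √U/2 (k(U) = -3 + (2*√U)/4 = -3 + √U/2)
(k(6)*(-39))*27 = ((-3 + √6/2)*(-39))*27 = (117 - 39*√6/2)*27 = 3159 - 1053*√6/2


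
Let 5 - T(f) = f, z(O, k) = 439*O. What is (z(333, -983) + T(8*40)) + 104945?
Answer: 250817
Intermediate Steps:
T(f) = 5 - f
(z(333, -983) + T(8*40)) + 104945 = (439*333 + (5 - 8*40)) + 104945 = (146187 + (5 - 1*320)) + 104945 = (146187 + (5 - 320)) + 104945 = (146187 - 315) + 104945 = 145872 + 104945 = 250817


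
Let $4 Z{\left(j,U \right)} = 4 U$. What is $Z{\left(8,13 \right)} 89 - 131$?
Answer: $1026$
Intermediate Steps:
$Z{\left(j,U \right)} = U$ ($Z{\left(j,U \right)} = \frac{4 U}{4} = U$)
$Z{\left(8,13 \right)} 89 - 131 = 13 \cdot 89 - 131 = 1157 - 131 = 1026$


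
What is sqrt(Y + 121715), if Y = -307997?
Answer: 3*I*sqrt(20698) ≈ 431.6*I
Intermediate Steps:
sqrt(Y + 121715) = sqrt(-307997 + 121715) = sqrt(-186282) = 3*I*sqrt(20698)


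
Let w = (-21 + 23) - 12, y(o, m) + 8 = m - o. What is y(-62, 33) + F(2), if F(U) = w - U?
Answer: 75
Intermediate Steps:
y(o, m) = -8 + m - o (y(o, m) = -8 + (m - o) = -8 + m - o)
w = -10 (w = 2 - 12 = -10)
F(U) = -10 - U
y(-62, 33) + F(2) = (-8 + 33 - 1*(-62)) + (-10 - 1*2) = (-8 + 33 + 62) + (-10 - 2) = 87 - 12 = 75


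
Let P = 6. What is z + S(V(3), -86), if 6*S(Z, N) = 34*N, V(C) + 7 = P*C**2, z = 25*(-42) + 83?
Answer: -4363/3 ≈ -1454.3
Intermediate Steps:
z = -967 (z = -1050 + 83 = -967)
V(C) = -7 + 6*C**2
S(Z, N) = 17*N/3 (S(Z, N) = (34*N)/6 = 17*N/3)
z + S(V(3), -86) = -967 + (17/3)*(-86) = -967 - 1462/3 = -4363/3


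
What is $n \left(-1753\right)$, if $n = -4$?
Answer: $7012$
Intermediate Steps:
$n \left(-1753\right) = \left(-4\right) \left(-1753\right) = 7012$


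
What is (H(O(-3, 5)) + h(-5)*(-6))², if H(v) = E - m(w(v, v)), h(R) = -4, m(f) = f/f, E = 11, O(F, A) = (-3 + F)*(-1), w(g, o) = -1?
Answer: 1156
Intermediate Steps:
O(F, A) = 3 - F
m(f) = 1
H(v) = 10 (H(v) = 11 - 1*1 = 11 - 1 = 10)
(H(O(-3, 5)) + h(-5)*(-6))² = (10 - 4*(-6))² = (10 + 24)² = 34² = 1156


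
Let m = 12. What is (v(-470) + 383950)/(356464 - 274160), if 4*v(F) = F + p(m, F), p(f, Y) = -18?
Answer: 95957/20576 ≈ 4.6635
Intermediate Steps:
v(F) = -9/2 + F/4 (v(F) = (F - 18)/4 = (-18 + F)/4 = -9/2 + F/4)
(v(-470) + 383950)/(356464 - 274160) = ((-9/2 + (¼)*(-470)) + 383950)/(356464 - 274160) = ((-9/2 - 235/2) + 383950)/82304 = (-122 + 383950)*(1/82304) = 383828*(1/82304) = 95957/20576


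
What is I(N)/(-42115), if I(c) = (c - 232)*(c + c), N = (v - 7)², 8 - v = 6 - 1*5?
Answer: 0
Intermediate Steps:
v = 7 (v = 8 - (6 - 1*5) = 8 - (6 - 5) = 8 - 1*1 = 8 - 1 = 7)
N = 0 (N = (7 - 7)² = 0² = 0)
I(c) = 2*c*(-232 + c) (I(c) = (-232 + c)*(2*c) = 2*c*(-232 + c))
I(N)/(-42115) = (2*0*(-232 + 0))/(-42115) = (2*0*(-232))*(-1/42115) = 0*(-1/42115) = 0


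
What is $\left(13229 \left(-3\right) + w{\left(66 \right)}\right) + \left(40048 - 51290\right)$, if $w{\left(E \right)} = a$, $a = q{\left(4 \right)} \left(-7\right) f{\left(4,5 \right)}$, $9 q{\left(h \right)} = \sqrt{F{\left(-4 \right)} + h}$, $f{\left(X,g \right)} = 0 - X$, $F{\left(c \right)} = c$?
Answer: $-50929$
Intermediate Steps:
$f{\left(X,g \right)} = - X$
$q{\left(h \right)} = \frac{\sqrt{-4 + h}}{9}$
$a = 0$ ($a = \frac{\sqrt{-4 + 4}}{9} \left(-7\right) \left(\left(-1\right) 4\right) = \frac{\sqrt{0}}{9} \left(-7\right) \left(-4\right) = \frac{1}{9} \cdot 0 \left(-7\right) \left(-4\right) = 0 \left(-7\right) \left(-4\right) = 0 \left(-4\right) = 0$)
$w{\left(E \right)} = 0$
$\left(13229 \left(-3\right) + w{\left(66 \right)}\right) + \left(40048 - 51290\right) = \left(13229 \left(-3\right) + 0\right) + \left(40048 - 51290\right) = \left(-39687 + 0\right) - 11242 = -39687 - 11242 = -50929$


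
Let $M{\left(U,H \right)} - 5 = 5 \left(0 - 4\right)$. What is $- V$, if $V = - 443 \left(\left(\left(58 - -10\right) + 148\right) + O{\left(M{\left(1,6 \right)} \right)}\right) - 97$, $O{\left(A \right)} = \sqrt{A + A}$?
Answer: $95785 + 443 i \sqrt{30} \approx 95785.0 + 2426.4 i$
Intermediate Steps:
$M{\left(U,H \right)} = -15$ ($M{\left(U,H \right)} = 5 + 5 \left(0 - 4\right) = 5 + 5 \left(-4\right) = 5 - 20 = -15$)
$O{\left(A \right)} = \sqrt{2} \sqrt{A}$ ($O{\left(A \right)} = \sqrt{2 A} = \sqrt{2} \sqrt{A}$)
$V = -95785 - 443 i \sqrt{30}$ ($V = - 443 \left(\left(\left(58 - -10\right) + 148\right) + \sqrt{2} \sqrt{-15}\right) - 97 = - 443 \left(\left(\left(58 + 10\right) + 148\right) + \sqrt{2} i \sqrt{15}\right) - 97 = - 443 \left(\left(68 + 148\right) + i \sqrt{30}\right) - 97 = - 443 \left(216 + i \sqrt{30}\right) - 97 = \left(-95688 - 443 i \sqrt{30}\right) - 97 = -95785 - 443 i \sqrt{30} \approx -95785.0 - 2426.4 i$)
$- V = - (-95785 - 443 i \sqrt{30}) = 95785 + 443 i \sqrt{30}$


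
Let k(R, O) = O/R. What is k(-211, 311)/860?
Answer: -311/181460 ≈ -0.0017139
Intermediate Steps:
k(-211, 311)/860 = (311/(-211))/860 = (311*(-1/211))*(1/860) = -311/211*1/860 = -311/181460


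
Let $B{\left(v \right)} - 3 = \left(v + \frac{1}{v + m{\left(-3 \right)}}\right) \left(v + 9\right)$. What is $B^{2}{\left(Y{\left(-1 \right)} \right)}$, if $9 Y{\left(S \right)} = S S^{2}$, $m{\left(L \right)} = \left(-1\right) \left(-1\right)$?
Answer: $\frac{946729}{6561} \approx 144.3$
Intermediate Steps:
$m{\left(L \right)} = 1$
$Y{\left(S \right)} = \frac{S^{3}}{9}$ ($Y{\left(S \right)} = \frac{S S^{2}}{9} = \frac{S^{3}}{9}$)
$B{\left(v \right)} = 3 + \left(9 + v\right) \left(v + \frac{1}{1 + v}\right)$ ($B{\left(v \right)} = 3 + \left(v + \frac{1}{v + 1}\right) \left(v + 9\right) = 3 + \left(v + \frac{1}{1 + v}\right) \left(9 + v\right) = 3 + \left(9 + v\right) \left(v + \frac{1}{1 + v}\right)$)
$B^{2}{\left(Y{\left(-1 \right)} \right)} = \left(\frac{12 + \left(\frac{\left(-1\right)^{3}}{9}\right)^{3} + 10 \left(\frac{\left(-1\right)^{3}}{9}\right)^{2} + 13 \frac{\left(-1\right)^{3}}{9}}{1 + \frac{\left(-1\right)^{3}}{9}}\right)^{2} = \left(\frac{12 + \left(\frac{1}{9} \left(-1\right)\right)^{3} + 10 \left(\frac{1}{9} \left(-1\right)\right)^{2} + 13 \cdot \frac{1}{9} \left(-1\right)}{1 + \frac{1}{9} \left(-1\right)}\right)^{2} = \left(\frac{12 + \left(- \frac{1}{9}\right)^{3} + 10 \left(- \frac{1}{9}\right)^{2} + 13 \left(- \frac{1}{9}\right)}{1 - \frac{1}{9}}\right)^{2} = \left(\frac{12 - \frac{1}{729} + 10 \cdot \frac{1}{81} - \frac{13}{9}}{\frac{8}{9}}\right)^{2} = \left(\frac{9 \left(12 - \frac{1}{729} + \frac{10}{81} - \frac{13}{9}\right)}{8}\right)^{2} = \left(\frac{9}{8} \cdot \frac{7784}{729}\right)^{2} = \left(\frac{973}{81}\right)^{2} = \frac{946729}{6561}$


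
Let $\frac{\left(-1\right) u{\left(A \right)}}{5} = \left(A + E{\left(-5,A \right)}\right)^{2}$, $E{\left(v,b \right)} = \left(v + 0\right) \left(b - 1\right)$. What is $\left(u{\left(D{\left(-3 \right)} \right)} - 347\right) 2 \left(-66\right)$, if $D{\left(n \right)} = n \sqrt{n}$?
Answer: $-222816 + 79200 i \sqrt{3} \approx -2.2282 \cdot 10^{5} + 1.3718 \cdot 10^{5} i$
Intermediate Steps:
$D{\left(n \right)} = n^{\frac{3}{2}}$
$E{\left(v,b \right)} = v \left(-1 + b\right)$
$u{\left(A \right)} = - 5 \left(5 - 4 A\right)^{2}$ ($u{\left(A \right)} = - 5 \left(A - 5 \left(-1 + A\right)\right)^{2} = - 5 \left(A - \left(-5 + 5 A\right)\right)^{2} = - 5 \left(5 - 4 A\right)^{2}$)
$\left(u{\left(D{\left(-3 \right)} \right)} - 347\right) 2 \left(-66\right) = \left(- 5 \left(-5 + 4 \left(-3\right)^{\frac{3}{2}}\right)^{2} - 347\right) 2 \left(-66\right) = \left(- 5 \left(-5 + 4 \left(- 3 i \sqrt{3}\right)\right)^{2} - 347\right) \left(-132\right) = \left(- 5 \left(-5 - 12 i \sqrt{3}\right)^{2} - 347\right) \left(-132\right) = \left(-347 - 5 \left(-5 - 12 i \sqrt{3}\right)^{2}\right) \left(-132\right) = 45804 + 660 \left(-5 - 12 i \sqrt{3}\right)^{2}$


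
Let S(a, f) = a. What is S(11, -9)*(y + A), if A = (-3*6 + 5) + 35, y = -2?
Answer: 220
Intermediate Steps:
A = 22 (A = (-18 + 5) + 35 = -13 + 35 = 22)
S(11, -9)*(y + A) = 11*(-2 + 22) = 11*20 = 220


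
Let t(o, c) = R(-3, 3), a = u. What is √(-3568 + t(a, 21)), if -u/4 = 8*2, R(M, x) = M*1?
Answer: I*√3571 ≈ 59.758*I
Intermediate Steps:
R(M, x) = M
u = -64 (u = -32*2 = -4*16 = -64)
a = -64
t(o, c) = -3
√(-3568 + t(a, 21)) = √(-3568 - 3) = √(-3571) = I*√3571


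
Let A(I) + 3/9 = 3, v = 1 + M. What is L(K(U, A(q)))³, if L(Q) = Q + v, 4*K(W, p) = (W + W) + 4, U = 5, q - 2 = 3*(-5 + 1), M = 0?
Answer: 729/8 ≈ 91.125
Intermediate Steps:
v = 1 (v = 1 + 0 = 1)
q = -10 (q = 2 + 3*(-5 + 1) = 2 + 3*(-4) = 2 - 12 = -10)
A(I) = 8/3 (A(I) = -⅓ + 3 = 8/3)
K(W, p) = 1 + W/2 (K(W, p) = ((W + W) + 4)/4 = (2*W + 4)/4 = (4 + 2*W)/4 = 1 + W/2)
L(Q) = 1 + Q (L(Q) = Q + 1 = 1 + Q)
L(K(U, A(q)))³ = (1 + (1 + (½)*5))³ = (1 + (1 + 5/2))³ = (1 + 7/2)³ = (9/2)³ = 729/8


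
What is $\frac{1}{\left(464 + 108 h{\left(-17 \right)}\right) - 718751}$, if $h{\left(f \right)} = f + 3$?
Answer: $- \frac{1}{719799} \approx -1.3893 \cdot 10^{-6}$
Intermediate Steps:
$h{\left(f \right)} = 3 + f$
$\frac{1}{\left(464 + 108 h{\left(-17 \right)}\right) - 718751} = \frac{1}{\left(464 + 108 \left(3 - 17\right)\right) - 718751} = \frac{1}{\left(464 + 108 \left(-14\right)\right) - 718751} = \frac{1}{\left(464 - 1512\right) - 718751} = \frac{1}{-1048 - 718751} = \frac{1}{-719799} = - \frac{1}{719799}$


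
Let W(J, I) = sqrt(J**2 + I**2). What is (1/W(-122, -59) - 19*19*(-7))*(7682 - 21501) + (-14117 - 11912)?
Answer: -34946642 - 13819*sqrt(18365)/18365 ≈ -3.4947e+7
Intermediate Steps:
W(J, I) = sqrt(I**2 + J**2)
(1/W(-122, -59) - 19*19*(-7))*(7682 - 21501) + (-14117 - 11912) = (1/(sqrt((-59)**2 + (-122)**2)) - 19*19*(-7))*(7682 - 21501) + (-14117 - 11912) = (1/(sqrt(3481 + 14884)) - 361*(-7))*(-13819) - 26029 = (1/(sqrt(18365)) + 2527)*(-13819) - 26029 = (sqrt(18365)/18365 + 2527)*(-13819) - 26029 = (2527 + sqrt(18365)/18365)*(-13819) - 26029 = (-34920613 - 13819*sqrt(18365)/18365) - 26029 = -34946642 - 13819*sqrt(18365)/18365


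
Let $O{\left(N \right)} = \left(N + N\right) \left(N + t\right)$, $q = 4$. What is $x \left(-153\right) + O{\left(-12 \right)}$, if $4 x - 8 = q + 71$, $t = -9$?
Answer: $- \frac{10683}{4} \approx -2670.8$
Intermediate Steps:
$x = \frac{83}{4}$ ($x = 2 + \frac{4 + 71}{4} = 2 + \frac{1}{4} \cdot 75 = 2 + \frac{75}{4} = \frac{83}{4} \approx 20.75$)
$O{\left(N \right)} = 2 N \left(-9 + N\right)$ ($O{\left(N \right)} = \left(N + N\right) \left(N - 9\right) = 2 N \left(-9 + N\right)$)
$x \left(-153\right) + O{\left(-12 \right)} = \frac{83}{4} \left(-153\right) + 2 \left(-12\right) \left(-9 - 12\right) = - \frac{12699}{4} + 2 \left(-12\right) \left(-21\right) = - \frac{12699}{4} + 504 = - \frac{10683}{4}$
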